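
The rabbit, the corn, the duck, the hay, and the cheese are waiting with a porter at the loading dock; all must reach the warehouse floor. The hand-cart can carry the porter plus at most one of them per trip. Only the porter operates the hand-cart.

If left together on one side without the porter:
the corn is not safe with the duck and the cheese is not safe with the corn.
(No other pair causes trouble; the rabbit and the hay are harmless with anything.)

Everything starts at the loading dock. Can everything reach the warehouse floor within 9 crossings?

No

Counting alone: the porter can take at most 1 across per trip to the warehouse floor, so moving all 5 needs at least 5 loaded trips out, with a return between consecutive ones — at least 9 crossings.
The safety rule pushes this higher. Following every safe sequence of crossings, the most of the 5 that can be at the warehouse floor as the hand-cart arrives there on crossing 9 is 4 — never all 5.
So the move cannot be finished within 9 crossings. (The shortest complete plan takes 11:)
1. Porter goes to the warehouse floor with the corn.  [the loading dock: the cheese, the duck, the hay, the rabbit | the warehouse floor: the corn]
2. Porter goes back to the loading dock alone.  [the loading dock: the cheese, the duck, the hay, the rabbit | the warehouse floor: the corn]
3. Porter goes to the warehouse floor with the rabbit.  [the loading dock: the cheese, the duck, the hay | the warehouse floor: the corn, the rabbit]
4. Porter goes back to the loading dock alone.  [the loading dock: the cheese, the duck, the hay | the warehouse floor: the corn, the rabbit]
5. Porter goes to the warehouse floor with the duck.  [the loading dock: the cheese, the hay | the warehouse floor: the corn, the duck, the rabbit]
6. Porter goes back to the loading dock with the corn.  [the loading dock: the cheese, the corn, the hay | the warehouse floor: the duck, the rabbit]
7. Porter goes to the warehouse floor with the cheese.  [the loading dock: the corn, the hay | the warehouse floor: the cheese, the duck, the rabbit]
8. Porter goes back to the loading dock alone.  [the loading dock: the corn, the hay | the warehouse floor: the cheese, the duck, the rabbit]
9. Porter goes to the warehouse floor with the hay.  [the loading dock: the corn | the warehouse floor: the cheese, the duck, the hay, the rabbit]
10. Porter goes back to the loading dock alone.  [the loading dock: the corn | the warehouse floor: the cheese, the duck, the hay, the rabbit]
11. Porter goes to the warehouse floor with the corn.  [the loading dock: — | the warehouse floor: the cheese, the corn, the duck, the hay, the rabbit]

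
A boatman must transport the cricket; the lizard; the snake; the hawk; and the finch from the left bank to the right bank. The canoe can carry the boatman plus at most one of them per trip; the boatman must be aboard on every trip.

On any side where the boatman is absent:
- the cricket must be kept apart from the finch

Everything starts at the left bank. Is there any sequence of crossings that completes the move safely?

1. Boatman goes to the right bank with the cricket.
2. Boatman goes back to the left bank alone.
3. Boatman goes to the right bank with the lizard.
4. Boatman goes back to the left bank alone.
5. Boatman goes to the right bank with the snake.
6. Boatman goes back to the left bank alone.
7. Boatman goes to the right bank with the hawk.
8. Boatman goes back to the left bank alone.
9. Boatman goes to the right bank with the finch.

Yes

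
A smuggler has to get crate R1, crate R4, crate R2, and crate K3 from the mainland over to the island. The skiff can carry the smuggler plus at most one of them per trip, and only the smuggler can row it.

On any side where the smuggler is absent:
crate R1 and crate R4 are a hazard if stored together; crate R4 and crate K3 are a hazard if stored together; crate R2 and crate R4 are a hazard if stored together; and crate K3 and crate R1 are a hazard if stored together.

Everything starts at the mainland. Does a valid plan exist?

Whatever the first load, the items left behind include a forbidden pair without the smuggler. No opening move is safe, so no plan exists.

No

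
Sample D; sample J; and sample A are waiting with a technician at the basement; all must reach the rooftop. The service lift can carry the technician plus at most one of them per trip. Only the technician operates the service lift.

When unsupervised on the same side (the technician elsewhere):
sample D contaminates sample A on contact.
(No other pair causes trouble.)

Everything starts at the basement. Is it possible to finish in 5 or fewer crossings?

Yes

Yes — this plan uses 5 crossings (≤ 5):
1. Technician goes to the rooftop with sample D.  [the basement: sample A, sample J | the rooftop: sample D]
2. Technician goes back to the basement alone.  [the basement: sample A, sample J | the rooftop: sample D]
3. Technician goes to the rooftop with sample J.  [the basement: sample A | the rooftop: sample D, sample J]
4. Technician goes back to the basement alone.  [the basement: sample A | the rooftop: sample D, sample J]
5. Technician goes to the rooftop with sample A.  [the basement: — | the rooftop: sample A, sample D, sample J]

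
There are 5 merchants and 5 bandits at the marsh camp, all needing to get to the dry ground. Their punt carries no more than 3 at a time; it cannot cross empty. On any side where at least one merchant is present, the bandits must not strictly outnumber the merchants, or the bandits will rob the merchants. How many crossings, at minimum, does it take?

Counting alone: each trip to the dry ground takes at most 3 across and each return brings at least 1 back, so after t trips out (and t−1 returns) at most 3t − (t−1) of the 10 are across; that first reaches 10 at t = 5, so at least 9 crossings are needed.
The safety rule pushes this higher. Following every safe sequence of crossings, the most of the 10 that can be at the dry ground as the punt arrives there on crossing 9 is 9 — never all 10.
So no plan with fewer than 11 crossings exists, and this one achieves 11:
1. 2 bandits → the dry ground.  (the marsh camp: 5M 3B; the dry ground: 0M 2B)
2. 1 bandit ← the marsh camp.  (the marsh camp: 5M 4B; the dry ground: 0M 1B)
3. 3 bandits → the dry ground.  (the marsh camp: 5M 1B; the dry ground: 0M 4B)
4. 1 bandit ← the marsh camp.  (the marsh camp: 5M 2B; the dry ground: 0M 3B)
5. 3 merchants → the dry ground.  (the marsh camp: 2M 2B; the dry ground: 3M 3B)
6. 1 merchant and 1 bandit ← the marsh camp.  (the marsh camp: 3M 3B; the dry ground: 2M 2B)
7. 3 merchants → the dry ground.  (the marsh camp: 0M 3B; the dry ground: 5M 2B)
8. 1 bandit ← the marsh camp.  (the marsh camp: 0M 4B; the dry ground: 5M 1B)
9. 2 bandits → the dry ground.  (the marsh camp: 0M 2B; the dry ground: 5M 3B)
10. 1 bandit ← the marsh camp.  (the marsh camp: 0M 3B; the dry ground: 5M 2B)
11. 3 bandits → the dry ground.  (the marsh camp: 0M 0B; the dry ground: 5M 5B)

11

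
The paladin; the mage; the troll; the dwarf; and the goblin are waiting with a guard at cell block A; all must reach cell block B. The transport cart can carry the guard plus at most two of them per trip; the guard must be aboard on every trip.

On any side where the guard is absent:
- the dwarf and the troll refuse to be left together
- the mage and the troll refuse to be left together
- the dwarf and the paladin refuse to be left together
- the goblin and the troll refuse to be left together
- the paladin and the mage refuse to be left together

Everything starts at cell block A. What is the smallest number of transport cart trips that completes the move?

Counting alone: the guard can take at most 2 across per trip to cell block B, so moving all 5 needs at least 3 loaded trips out, with a return between consecutive ones — at least 5 crossings.
The safety rule pushes this higher. Following every safe sequence of crossings, the most of the 5 that can be at cell block B as the transport cart arrives there on crossing 5 is 4 — never all 5.
So no plan with fewer than 7 crossings exists, and this one achieves 7:
1. Guard goes to cell block B with the paladin and the troll.  [cell block A: the dwarf, the goblin, the mage | cell block B: the paladin, the troll]
2. Guard goes back to cell block A alone.  [cell block A: the dwarf, the goblin, the mage | cell block B: the paladin, the troll]
3. Guard goes to cell block B with the mage.  [cell block A: the dwarf, the goblin | cell block B: the mage, the paladin, the troll]
4. Guard goes back to cell block A with the paladin and the troll.  [cell block A: the dwarf, the goblin, the paladin, the troll | cell block B: the mage]
5. Guard goes to cell block B with the dwarf and the goblin.  [cell block A: the paladin, the troll | cell block B: the dwarf, the goblin, the mage]
6. Guard goes back to cell block A alone.  [cell block A: the paladin, the troll | cell block B: the dwarf, the goblin, the mage]
7. Guard goes to cell block B with the paladin and the troll.  [cell block A: — | cell block B: the dwarf, the goblin, the mage, the paladin, the troll]

7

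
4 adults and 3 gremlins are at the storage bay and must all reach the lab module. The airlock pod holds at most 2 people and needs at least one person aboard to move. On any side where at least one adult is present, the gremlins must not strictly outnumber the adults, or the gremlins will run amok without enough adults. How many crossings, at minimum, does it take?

11

Counting alone: each trip to the lab module takes at most 2 across and each return brings at least 1 back, so after t trips out (and t−1 returns) at most 2t − (t−1) of the 7 are across; that first reaches 7 at t = 6, so at least 11 crossings are needed.
The plan below uses exactly 11 crossings, so it is optimal:
1. 2 gremlins → the lab module.  (the storage bay: 4A 1G; the lab module: 0A 2G)
2. 1 gremlin ← the storage bay.  (the storage bay: 4A 2G; the lab module: 0A 1G)
3. 2 gremlins → the lab module.  (the storage bay: 4A 0G; the lab module: 0A 3G)
4. 1 gremlin ← the storage bay.  (the storage bay: 4A 1G; the lab module: 0A 2G)
5. 2 adults → the lab module.  (the storage bay: 2A 1G; the lab module: 2A 2G)
6. 1 gremlin ← the storage bay.  (the storage bay: 2A 2G; the lab module: 2A 1G)
7. 1 adult and 1 gremlin → the lab module.  (the storage bay: 1A 1G; the lab module: 3A 2G)
8. 1 adult ← the storage bay.  (the storage bay: 2A 1G; the lab module: 2A 2G)
9. 1 adult and 1 gremlin → the lab module.  (the storage bay: 1A 0G; the lab module: 3A 3G)
10. 1 gremlin ← the storage bay.  (the storage bay: 1A 1G; the lab module: 3A 2G)
11. 1 adult and 1 gremlin → the lab module.  (the storage bay: 0A 0G; the lab module: 4A 3G)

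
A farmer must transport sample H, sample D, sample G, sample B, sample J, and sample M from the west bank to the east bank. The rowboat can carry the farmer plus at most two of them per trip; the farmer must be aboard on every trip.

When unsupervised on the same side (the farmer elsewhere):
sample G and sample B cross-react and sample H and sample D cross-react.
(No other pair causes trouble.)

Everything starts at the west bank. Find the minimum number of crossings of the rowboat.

5

Counting alone: the farmer can take at most 2 across per trip to the east bank, so moving all 6 needs at least 3 loaded trips out, with a return between consecutive ones — at least 5 crossings.
The plan below uses exactly 5 crossings, so it is optimal:
1. Farmer goes to the east bank with sample G and sample H.  [the west bank: sample B, sample D, sample J, sample M | the east bank: sample G, sample H]
2. Farmer goes back to the west bank alone.  [the west bank: sample B, sample D, sample J, sample M | the east bank: sample G, sample H]
3. Farmer goes to the east bank with sample J and sample M.  [the west bank: sample B, sample D | the east bank: sample G, sample H, sample J, sample M]
4. Farmer goes back to the west bank alone.  [the west bank: sample B, sample D | the east bank: sample G, sample H, sample J, sample M]
5. Farmer goes to the east bank with sample B and sample D.  [the west bank: — | the east bank: sample B, sample D, sample G, sample H, sample J, sample M]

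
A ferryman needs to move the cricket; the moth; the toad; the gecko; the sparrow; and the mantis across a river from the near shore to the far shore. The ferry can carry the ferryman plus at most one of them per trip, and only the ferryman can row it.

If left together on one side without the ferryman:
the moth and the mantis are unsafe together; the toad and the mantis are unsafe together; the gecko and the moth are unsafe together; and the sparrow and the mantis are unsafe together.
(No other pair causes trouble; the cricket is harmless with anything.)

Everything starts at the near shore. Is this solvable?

No

Whatever the first load, the items left behind include a forbidden pair without the ferryman. No opening move is safe, so no plan exists.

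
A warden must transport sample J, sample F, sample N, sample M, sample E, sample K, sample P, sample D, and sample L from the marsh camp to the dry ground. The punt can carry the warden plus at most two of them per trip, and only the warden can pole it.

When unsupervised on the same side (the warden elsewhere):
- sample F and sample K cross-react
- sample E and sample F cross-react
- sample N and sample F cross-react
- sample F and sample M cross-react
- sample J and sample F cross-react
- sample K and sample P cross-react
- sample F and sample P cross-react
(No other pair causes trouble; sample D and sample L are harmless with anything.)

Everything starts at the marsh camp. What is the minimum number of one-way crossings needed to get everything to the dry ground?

15

Counting alone: the warden can take at most 2 across per trip to the dry ground, so moving all 9 needs at least 5 loaded trips out, with a return between consecutive ones — at least 9 crossings.
The safety rule pushes this higher. Following every safe sequence of crossings, the most of the 9 that can be at the dry ground as the punt arrives there on crossings 9, 11, 13 is 6, 7, 8 respectively — never all 9.
So no plan with fewer than 15 crossings exists, and this one achieves 15:
1. Warden goes to the dry ground with sample F and sample K.
2. Warden goes back to the marsh camp with sample F.
3. Warden goes to the dry ground with sample F and sample J.
4. Warden goes back to the marsh camp with sample F.
5. Warden goes to the dry ground with sample F and sample N.
6. Warden goes back to the marsh camp with sample F.
7. Warden goes to the dry ground with sample F and sample M.
8. Warden goes back to the marsh camp with sample F.
9. Warden goes to the dry ground with sample E and sample F.
10. Warden goes back to the marsh camp with sample F.
11. Warden goes to the dry ground with sample D and sample F.
12. Warden goes back to the marsh camp with sample F.
13. Warden goes to the dry ground with sample F and sample L.
14. Warden goes back to the marsh camp with sample F.
15. Warden goes to the dry ground with sample F and sample P.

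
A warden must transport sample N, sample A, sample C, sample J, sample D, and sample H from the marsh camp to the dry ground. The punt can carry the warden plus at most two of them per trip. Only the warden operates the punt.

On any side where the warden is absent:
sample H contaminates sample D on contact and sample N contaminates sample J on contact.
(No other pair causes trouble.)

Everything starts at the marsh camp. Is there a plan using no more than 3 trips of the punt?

No

Counting alone: the warden can take at most 2 across per trip to the dry ground, so moving all 6 needs at least 3 loaded trips out, with a return between consecutive ones — at least 5 crossings.
Since 3 < 5, 3 crossings cannot be enough. (The shortest complete plan in fact takes 5:)
1. Warden goes to the dry ground with sample D and sample N.
2. Warden goes back to the marsh camp alone.
3. Warden goes to the dry ground with sample A and sample C.
4. Warden goes back to the marsh camp alone.
5. Warden goes to the dry ground with sample H and sample J.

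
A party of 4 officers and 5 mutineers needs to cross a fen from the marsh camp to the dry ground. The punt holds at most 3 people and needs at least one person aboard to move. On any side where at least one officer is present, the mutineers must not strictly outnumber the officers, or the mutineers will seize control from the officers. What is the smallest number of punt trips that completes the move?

The mutineers already outnumber the officers at the marsh camp before anyone moves, so the starting position itself is disallowed.

impossible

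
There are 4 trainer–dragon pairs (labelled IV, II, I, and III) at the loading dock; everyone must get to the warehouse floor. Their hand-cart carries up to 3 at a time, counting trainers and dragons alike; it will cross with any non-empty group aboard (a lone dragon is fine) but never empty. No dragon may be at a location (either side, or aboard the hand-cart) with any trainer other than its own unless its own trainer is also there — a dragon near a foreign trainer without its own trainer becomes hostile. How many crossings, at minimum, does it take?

Counting alone: each trip to the warehouse floor takes at most 3 across and each return brings at least 1 back, so after t trips out (and t−1 returns) at most 3t − (t−1) of the 8 are across; that first reaches 8 at t = 4, so at least 7 crossings are needed.
The safety rule pushes this higher. Following every safe sequence of crossings, the most of the 8 that can be at the warehouse floor as the hand-cart arrives there on crossing 7 is 7 — never all 8.
So no plan with fewer than 9 crossings exists, and this one achieves 9:
1. dragon IV and trainer IV cross → the warehouse floor.
2. trainer IV crosses ← the loading dock.
3. dragon II, trainer II, and trainer IV cross → the warehouse floor.
4. dragon IV and trainer IV cross ← the loading dock.
5. trainer I, trainer III, and trainer IV cross → the warehouse floor.
6. dragon II crosses ← the loading dock.
7. dragon II and dragon IV cross → the warehouse floor.
8. dragon IV crosses ← the loading dock.
9. dragon I, dragon III, and dragon IV cross → the warehouse floor.

9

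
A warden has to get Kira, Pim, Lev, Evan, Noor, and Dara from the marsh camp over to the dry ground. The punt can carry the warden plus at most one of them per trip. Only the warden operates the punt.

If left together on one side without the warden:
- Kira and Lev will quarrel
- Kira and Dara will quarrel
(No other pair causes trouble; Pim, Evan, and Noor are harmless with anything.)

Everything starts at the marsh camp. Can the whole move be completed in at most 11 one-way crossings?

No

Counting alone: the warden can take at most 1 across per trip to the dry ground, so moving all 6 needs at least 6 loaded trips out, with a return between consecutive ones — at least 11 crossings.
The safety rule pushes this higher. Following every safe sequence of crossings, the most of the 6 that can be at the dry ground as the punt arrives there on crossing 11 is 5 — never all 6.
So the move cannot be finished within 11 crossings. (The shortest complete plan takes 13:)
1. Warden goes to the dry ground with Kira.  [the marsh camp: Dara, Evan, Lev, Noor, Pim | the dry ground: Kira]
2. Warden goes back to the marsh camp alone.  [the marsh camp: Dara, Evan, Lev, Noor, Pim | the dry ground: Kira]
3. Warden goes to the dry ground with Pim.  [the marsh camp: Dara, Evan, Lev, Noor | the dry ground: Kira, Pim]
4. Warden goes back to the marsh camp alone.  [the marsh camp: Dara, Evan, Lev, Noor | the dry ground: Kira, Pim]
5. Warden goes to the dry ground with Lev.  [the marsh camp: Dara, Evan, Noor | the dry ground: Kira, Lev, Pim]
6. Warden goes back to the marsh camp with Kira.  [the marsh camp: Dara, Evan, Kira, Noor | the dry ground: Lev, Pim]
7. Warden goes to the dry ground with Dara.  [the marsh camp: Evan, Kira, Noor | the dry ground: Dara, Lev, Pim]
8. Warden goes back to the marsh camp alone.  [the marsh camp: Evan, Kira, Noor | the dry ground: Dara, Lev, Pim]
9. Warden goes to the dry ground with Evan.  [the marsh camp: Kira, Noor | the dry ground: Dara, Evan, Lev, Pim]
10. Warden goes back to the marsh camp alone.  [the marsh camp: Kira, Noor | the dry ground: Dara, Evan, Lev, Pim]
11. Warden goes to the dry ground with Noor.  [the marsh camp: Kira | the dry ground: Dara, Evan, Lev, Noor, Pim]
12. Warden goes back to the marsh camp alone.  [the marsh camp: Kira | the dry ground: Dara, Evan, Lev, Noor, Pim]
13. Warden goes to the dry ground with Kira.  [the marsh camp: — | the dry ground: Dara, Evan, Kira, Lev, Noor, Pim]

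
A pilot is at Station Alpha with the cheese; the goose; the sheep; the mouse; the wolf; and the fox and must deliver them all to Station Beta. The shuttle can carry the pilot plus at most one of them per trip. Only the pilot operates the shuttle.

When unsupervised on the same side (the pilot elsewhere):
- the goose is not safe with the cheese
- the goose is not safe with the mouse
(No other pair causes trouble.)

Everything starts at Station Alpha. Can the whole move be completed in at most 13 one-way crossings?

Yes

Yes — this plan uses 13 crossings (≤ 13):
1. Pilot goes to Station Beta with the goose.  [Station Alpha: the cheese, the fox, the mouse, the sheep, the wolf | Station Beta: the goose]
2. Pilot goes back to Station Alpha alone.  [Station Alpha: the cheese, the fox, the mouse, the sheep, the wolf | Station Beta: the goose]
3. Pilot goes to Station Beta with the cheese.  [Station Alpha: the fox, the mouse, the sheep, the wolf | Station Beta: the cheese, the goose]
4. Pilot goes back to Station Alpha with the goose.  [Station Alpha: the fox, the goose, the mouse, the sheep, the wolf | Station Beta: the cheese]
5. Pilot goes to Station Beta with the mouse.  [Station Alpha: the fox, the goose, the sheep, the wolf | Station Beta: the cheese, the mouse]
6. Pilot goes back to Station Alpha alone.  [Station Alpha: the fox, the goose, the sheep, the wolf | Station Beta: the cheese, the mouse]
7. Pilot goes to Station Beta with the sheep.  [Station Alpha: the fox, the goose, the wolf | Station Beta: the cheese, the mouse, the sheep]
8. Pilot goes back to Station Alpha alone.  [Station Alpha: the fox, the goose, the wolf | Station Beta: the cheese, the mouse, the sheep]
9. Pilot goes to Station Beta with the wolf.  [Station Alpha: the fox, the goose | Station Beta: the cheese, the mouse, the sheep, the wolf]
10. Pilot goes back to Station Alpha alone.  [Station Alpha: the fox, the goose | Station Beta: the cheese, the mouse, the sheep, the wolf]
11. Pilot goes to Station Beta with the fox.  [Station Alpha: the goose | Station Beta: the cheese, the fox, the mouse, the sheep, the wolf]
12. Pilot goes back to Station Alpha alone.  [Station Alpha: the goose | Station Beta: the cheese, the fox, the mouse, the sheep, the wolf]
13. Pilot goes to Station Beta with the goose.  [Station Alpha: — | Station Beta: the cheese, the fox, the goose, the mouse, the sheep, the wolf]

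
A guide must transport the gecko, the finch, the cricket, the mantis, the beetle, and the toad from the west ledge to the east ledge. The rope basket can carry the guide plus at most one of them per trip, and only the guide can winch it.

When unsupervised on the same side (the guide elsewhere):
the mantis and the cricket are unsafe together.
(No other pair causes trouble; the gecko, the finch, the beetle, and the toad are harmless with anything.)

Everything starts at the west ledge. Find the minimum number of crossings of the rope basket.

11

Counting alone: the guide can take at most 1 across per trip to the east ledge, so moving all 6 needs at least 6 loaded trips out, with a return between consecutive ones — at least 11 crossings.
The plan below uses exactly 11 crossings, so it is optimal:
1. Guide goes to the east ledge with the cricket.  [the west ledge: the beetle, the finch, the gecko, the mantis, the toad | the east ledge: the cricket]
2. Guide goes back to the west ledge alone.  [the west ledge: the beetle, the finch, the gecko, the mantis, the toad | the east ledge: the cricket]
3. Guide goes to the east ledge with the gecko.  [the west ledge: the beetle, the finch, the mantis, the toad | the east ledge: the cricket, the gecko]
4. Guide goes back to the west ledge alone.  [the west ledge: the beetle, the finch, the mantis, the toad | the east ledge: the cricket, the gecko]
5. Guide goes to the east ledge with the finch.  [the west ledge: the beetle, the mantis, the toad | the east ledge: the cricket, the finch, the gecko]
6. Guide goes back to the west ledge alone.  [the west ledge: the beetle, the mantis, the toad | the east ledge: the cricket, the finch, the gecko]
7. Guide goes to the east ledge with the beetle.  [the west ledge: the mantis, the toad | the east ledge: the beetle, the cricket, the finch, the gecko]
8. Guide goes back to the west ledge alone.  [the west ledge: the mantis, the toad | the east ledge: the beetle, the cricket, the finch, the gecko]
9. Guide goes to the east ledge with the toad.  [the west ledge: the mantis | the east ledge: the beetle, the cricket, the finch, the gecko, the toad]
10. Guide goes back to the west ledge alone.  [the west ledge: the mantis | the east ledge: the beetle, the cricket, the finch, the gecko, the toad]
11. Guide goes to the east ledge with the mantis.  [the west ledge: — | the east ledge: the beetle, the cricket, the finch, the gecko, the mantis, the toad]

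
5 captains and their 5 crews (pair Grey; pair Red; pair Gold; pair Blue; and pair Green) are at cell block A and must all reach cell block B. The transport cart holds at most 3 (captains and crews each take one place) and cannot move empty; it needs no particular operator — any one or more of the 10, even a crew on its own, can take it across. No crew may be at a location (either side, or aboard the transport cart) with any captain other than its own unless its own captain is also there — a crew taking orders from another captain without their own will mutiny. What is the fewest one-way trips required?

Counting alone: each trip to cell block B takes at most 3 across and each return brings at least 1 back, so after t trips out (and t−1 returns) at most 3t − (t−1) of the 10 are across; that first reaches 10 at t = 5, so at least 9 crossings are needed.
The safety rule pushes this higher. Following every safe sequence of crossings, the most of the 10 that can be at cell block B as the transport cart arrives there on crossing 9 is 9 — never all 10.
So no plan with fewer than 11 crossings exists, and this one achieves 11:
1. captain Grey and crew Grey cross → cell block B.
2. captain Grey crosses ← cell block A.
3. crew Blue, crew Gold, and crew Red cross → cell block B.
4. crew Grey crosses ← cell block A.
5. captain Blue, captain Gold, and captain Red cross → cell block B.
6. captain Red and crew Red cross ← cell block A.
7. captain Green, captain Grey, and captain Red cross → cell block B.
8. crew Gold crosses ← cell block A.
9. crew Grey and crew Red cross → cell block B.
10. crew Grey crosses ← cell block A.
11. crew Gold, crew Green, and crew Grey cross → cell block B.

11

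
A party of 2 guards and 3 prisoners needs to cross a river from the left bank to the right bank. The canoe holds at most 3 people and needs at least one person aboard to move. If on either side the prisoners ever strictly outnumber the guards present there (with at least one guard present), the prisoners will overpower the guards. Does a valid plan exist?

No

The prisoners already outnumber the guards at the left bank before anyone moves, so the starting position itself is disallowed.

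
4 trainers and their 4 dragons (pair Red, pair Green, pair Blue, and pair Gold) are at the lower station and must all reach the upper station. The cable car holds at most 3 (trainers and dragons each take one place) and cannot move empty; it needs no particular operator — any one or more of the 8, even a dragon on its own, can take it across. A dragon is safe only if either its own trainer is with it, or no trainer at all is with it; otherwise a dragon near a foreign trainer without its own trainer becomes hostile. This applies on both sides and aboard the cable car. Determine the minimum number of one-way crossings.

9

Counting alone: each trip to the upper station takes at most 3 across and each return brings at least 1 back, so after t trips out (and t−1 returns) at most 3t − (t−1) of the 8 are across; that first reaches 8 at t = 4, so at least 7 crossings are needed.
The safety rule pushes this higher. Following every safe sequence of crossings, the most of the 8 that can be at the upper station as the cable car arrives there on crossing 7 is 7 — never all 8.
So no plan with fewer than 9 crossings exists, and this one achieves 9:
1. dragon Red and trainer Red cross → the upper station.
2. trainer Red crosses ← the lower station.
3. dragon Green, trainer Green, and trainer Red cross → the upper station.
4. dragon Red and trainer Red cross ← the lower station.
5. trainer Blue, trainer Gold, and trainer Red cross → the upper station.
6. dragon Green crosses ← the lower station.
7. dragon Green and dragon Red cross → the upper station.
8. dragon Red crosses ← the lower station.
9. dragon Blue, dragon Gold, and dragon Red cross → the upper station.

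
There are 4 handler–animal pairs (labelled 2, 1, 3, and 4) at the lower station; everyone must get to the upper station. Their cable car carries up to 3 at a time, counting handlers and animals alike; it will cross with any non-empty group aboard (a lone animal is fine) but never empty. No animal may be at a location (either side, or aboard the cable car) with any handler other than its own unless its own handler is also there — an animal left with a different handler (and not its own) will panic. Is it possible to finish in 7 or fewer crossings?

Counting alone: each trip to the upper station takes at most 3 across and each return brings at least 1 back, so after t trips out (and t−1 returns) at most 3t − (t−1) of the 8 are across; that first reaches 8 at t = 4, so at least 7 crossings are needed.
The safety rule pushes this higher. Following every safe sequence of crossings, the most of the 8 that can be at the upper station as the cable car arrives there on crossing 7 is 7 — never all 8.
So the move cannot be finished within 7 crossings. (The shortest complete plan takes 9:)
1. animal 2 and handler 2 cross → the upper station.
2. handler 2 crosses ← the lower station.
3. animal 1, handler 1, and handler 2 cross → the upper station.
4. animal 2 and handler 2 cross ← the lower station.
5. handler 2, handler 3, and handler 4 cross → the upper station.
6. animal 1 crosses ← the lower station.
7. animal 1 and animal 2 cross → the upper station.
8. animal 2 crosses ← the lower station.
9. animal 2, animal 3, and animal 4 cross → the upper station.

No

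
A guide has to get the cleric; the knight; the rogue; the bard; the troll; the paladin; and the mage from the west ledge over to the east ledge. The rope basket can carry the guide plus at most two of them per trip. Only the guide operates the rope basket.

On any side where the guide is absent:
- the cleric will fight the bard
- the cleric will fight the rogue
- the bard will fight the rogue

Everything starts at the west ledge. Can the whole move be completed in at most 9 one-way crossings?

Counting alone: the guide can take at most 2 across per trip to the east ledge, so moving all 7 needs at least 4 loaded trips out, with a return between consecutive ones — at least 7 crossings.
The safety rule pushes this higher. Following every safe sequence of crossings, the most of the 7 that can be at the east ledge as the rope basket arrives there on crossings 7, 9 is 5, 6 respectively — never all 7.
So the move cannot be finished within 9 crossings. (The shortest complete plan takes 11:)
1. Guide goes to the east ledge with the cleric and the rogue.
2. Guide goes back to the west ledge with the cleric.
3. Guide goes to the east ledge with the cleric and the knight.
4. Guide goes back to the west ledge with the cleric.
5. Guide goes to the east ledge with the cleric and the troll.
6. Guide goes back to the west ledge with the cleric.
7. Guide goes to the east ledge with the cleric and the paladin.
8. Guide goes back to the west ledge with the cleric.
9. Guide goes to the east ledge with the cleric and the mage.
10. Guide goes back to the west ledge with the cleric.
11. Guide goes to the east ledge with the bard and the cleric.

No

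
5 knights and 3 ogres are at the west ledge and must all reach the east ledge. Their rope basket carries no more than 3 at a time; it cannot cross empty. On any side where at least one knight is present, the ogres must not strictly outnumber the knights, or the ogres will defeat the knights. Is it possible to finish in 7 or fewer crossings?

Yes — this plan uses 7 crossings (≤ 7):
1. 2 ogres → the east ledge.  (the west ledge: 5K 1O; the east ledge: 0K 2O)
2. 1 ogre ← the west ledge.  (the west ledge: 5K 2O; the east ledge: 0K 1O)
3. 2 knights and 1 ogre → the east ledge.  (the west ledge: 3K 1O; the east ledge: 2K 2O)
4. 1 ogre ← the west ledge.  (the west ledge: 3K 2O; the east ledge: 2K 1O)
5. 1 knight and 2 ogres → the east ledge.  (the west ledge: 2K 0O; the east ledge: 3K 3O)
6. 1 ogre ← the west ledge.  (the west ledge: 2K 1O; the east ledge: 3K 2O)
7. 2 knights and 1 ogre → the east ledge.  (the west ledge: 0K 0O; the east ledge: 5K 3O)

Yes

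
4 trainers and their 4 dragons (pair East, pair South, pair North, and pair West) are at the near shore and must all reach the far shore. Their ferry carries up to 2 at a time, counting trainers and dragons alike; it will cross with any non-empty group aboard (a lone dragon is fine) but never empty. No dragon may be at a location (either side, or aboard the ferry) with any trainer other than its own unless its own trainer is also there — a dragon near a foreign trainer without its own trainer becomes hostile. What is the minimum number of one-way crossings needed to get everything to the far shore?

impossible

Following every safe sequence of crossings from the start, the most of the 8 that can be at the far shore as the ferry arrives there on crossings 1, 3, 5 is 2, 3, 4 respectively; the best ever achieved is 4 of 8.
From crossing 7 on, no configuration arises that was not already reachable earlier: only 44 distinct safe configurations (who is on which side, and where the ferry is) can ever be reached, none of them has everyone across, and every continuation just revisits them. So no valid plan exists.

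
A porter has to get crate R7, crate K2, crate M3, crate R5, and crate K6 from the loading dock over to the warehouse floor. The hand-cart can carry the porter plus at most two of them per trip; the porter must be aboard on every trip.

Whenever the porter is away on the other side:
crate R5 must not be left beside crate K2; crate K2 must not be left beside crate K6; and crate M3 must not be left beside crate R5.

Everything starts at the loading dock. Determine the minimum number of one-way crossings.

Counting alone: the porter can take at most 2 across per trip to the warehouse floor, so moving all 5 needs at least 3 loaded trips out, with a return between consecutive ones — at least 5 crossings.
The plan below uses exactly 5 crossings, so it is optimal:
1. Porter goes to the warehouse floor with crate K2 and crate M3.  [the loading dock: crate K6, crate R5, crate R7 | the warehouse floor: crate K2, crate M3]
2. Porter goes back to the loading dock alone.  [the loading dock: crate K6, crate R5, crate R7 | the warehouse floor: crate K2, crate M3]
3. Porter goes to the warehouse floor with crate R7.  [the loading dock: crate K6, crate R5 | the warehouse floor: crate K2, crate M3, crate R7]
4. Porter goes back to the loading dock alone.  [the loading dock: crate K6, crate R5 | the warehouse floor: crate K2, crate M3, crate R7]
5. Porter goes to the warehouse floor with crate K6 and crate R5.  [the loading dock: — | the warehouse floor: crate K2, crate K6, crate M3, crate R5, crate R7]

5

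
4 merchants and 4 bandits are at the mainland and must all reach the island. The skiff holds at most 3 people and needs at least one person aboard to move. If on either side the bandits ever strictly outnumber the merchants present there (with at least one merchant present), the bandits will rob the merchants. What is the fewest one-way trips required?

9

Counting alone: each trip to the island takes at most 3 across and each return brings at least 1 back, so after t trips out (and t−1 returns) at most 3t − (t−1) of the 8 are across; that first reaches 8 at t = 4, so at least 7 crossings are needed.
The safety rule pushes this higher. Following every safe sequence of crossings, the most of the 8 that can be at the island as the skiff arrives there on crossing 7 is 7 — never all 8.
So no plan with fewer than 9 crossings exists, and this one achieves 9:
1. 2 bandits → the island.  (the mainland: 4M 2B; the island: 0M 2B)
2. 1 bandit ← the mainland.  (the mainland: 4M 3B; the island: 0M 1B)
3. 3 bandits → the island.  (the mainland: 4M 0B; the island: 0M 4B)
4. 1 bandit ← the mainland.  (the mainland: 4M 1B; the island: 0M 3B)
5. 3 merchants → the island.  (the mainland: 1M 1B; the island: 3M 3B)
6. 1 merchant and 1 bandit ← the mainland.  (the mainland: 2M 2B; the island: 2M 2B)
7. 2 merchants → the island.  (the mainland: 0M 2B; the island: 4M 2B)
8. 1 bandit ← the mainland.  (the mainland: 0M 3B; the island: 4M 1B)
9. 3 bandits → the island.  (the mainland: 0M 0B; the island: 4M 4B)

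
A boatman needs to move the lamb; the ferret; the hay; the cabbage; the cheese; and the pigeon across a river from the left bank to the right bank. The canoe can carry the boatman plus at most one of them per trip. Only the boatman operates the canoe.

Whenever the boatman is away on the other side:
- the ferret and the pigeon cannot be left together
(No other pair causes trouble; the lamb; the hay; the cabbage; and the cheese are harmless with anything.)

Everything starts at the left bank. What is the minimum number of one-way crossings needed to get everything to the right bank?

Counting alone: the boatman can take at most 1 across per trip to the right bank, so moving all 6 needs at least 6 loaded trips out, with a return between consecutive ones — at least 11 crossings.
The plan below uses exactly 11 crossings, so it is optimal:
1. Boatman goes to the right bank with the ferret.
2. Boatman goes back to the left bank alone.
3. Boatman goes to the right bank with the lamb.
4. Boatman goes back to the left bank alone.
5. Boatman goes to the right bank with the hay.
6. Boatman goes back to the left bank alone.
7. Boatman goes to the right bank with the cabbage.
8. Boatman goes back to the left bank alone.
9. Boatman goes to the right bank with the cheese.
10. Boatman goes back to the left bank alone.
11. Boatman goes to the right bank with the pigeon.

11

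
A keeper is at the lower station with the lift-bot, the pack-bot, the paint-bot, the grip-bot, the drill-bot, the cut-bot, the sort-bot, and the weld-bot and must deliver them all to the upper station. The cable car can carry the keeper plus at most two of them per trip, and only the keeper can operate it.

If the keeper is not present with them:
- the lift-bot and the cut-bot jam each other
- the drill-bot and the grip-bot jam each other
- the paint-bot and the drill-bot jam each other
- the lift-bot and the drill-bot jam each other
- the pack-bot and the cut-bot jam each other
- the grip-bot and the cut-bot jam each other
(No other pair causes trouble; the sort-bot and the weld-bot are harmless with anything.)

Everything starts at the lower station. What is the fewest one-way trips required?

9

Counting alone: the keeper can take at most 2 across per trip to the upper station, so moving all 8 needs at least 4 loaded trips out, with a return between consecutive ones — at least 7 crossings.
The safety rule pushes this higher. Following every safe sequence of crossings, the most of the 8 that can be at the upper station as the cable car arrives there on crossing 7 is 6 — never all 8.
So no plan with fewer than 9 crossings exists, and this one achieves 9:
1. Keeper goes to the upper station with the cut-bot and the drill-bot.  [the lower station: the grip-bot, the lift-bot, the pack-bot, the paint-bot, the sort-bot, the weld-bot | the upper station: the cut-bot, the drill-bot]
2. Keeper goes back to the lower station alone.  [the lower station: the grip-bot, the lift-bot, the pack-bot, the paint-bot, the sort-bot, the weld-bot | the upper station: the cut-bot, the drill-bot]
3. Keeper goes to the upper station with the lift-bot and the pack-bot.  [the lower station: the grip-bot, the paint-bot, the sort-bot, the weld-bot | the upper station: the cut-bot, the drill-bot, the lift-bot, the pack-bot]
4. Keeper goes back to the lower station with the cut-bot and the drill-bot.  [the lower station: the cut-bot, the drill-bot, the grip-bot, the paint-bot, the sort-bot, the weld-bot | the upper station: the lift-bot, the pack-bot]
5. Keeper goes to the upper station with the grip-bot and the paint-bot.  [the lower station: the cut-bot, the drill-bot, the sort-bot, the weld-bot | the upper station: the grip-bot, the lift-bot, the pack-bot, the paint-bot]
6. Keeper goes back to the lower station alone.  [the lower station: the cut-bot, the drill-bot, the sort-bot, the weld-bot | the upper station: the grip-bot, the lift-bot, the pack-bot, the paint-bot]
7. Keeper goes to the upper station with the sort-bot and the weld-bot.  [the lower station: the cut-bot, the drill-bot | the upper station: the grip-bot, the lift-bot, the pack-bot, the paint-bot, the sort-bot, the weld-bot]
8. Keeper goes back to the lower station alone.  [the lower station: the cut-bot, the drill-bot | the upper station: the grip-bot, the lift-bot, the pack-bot, the paint-bot, the sort-bot, the weld-bot]
9. Keeper goes to the upper station with the cut-bot and the drill-bot.  [the lower station: — | the upper station: the cut-bot, the drill-bot, the grip-bot, the lift-bot, the pack-bot, the paint-bot, the sort-bot, the weld-bot]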